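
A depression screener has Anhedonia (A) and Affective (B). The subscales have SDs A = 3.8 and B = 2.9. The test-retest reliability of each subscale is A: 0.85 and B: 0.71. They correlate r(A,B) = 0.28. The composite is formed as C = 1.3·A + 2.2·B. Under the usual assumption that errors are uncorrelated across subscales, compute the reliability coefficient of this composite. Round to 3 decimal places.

Var(C) = 1.3²·3.8² + 2.2²·2.9² + 2·[2.86·3.8·2.9·0.28] = 65.108 + 17.6496 = 82.7576.
Under uncorrelated errors the observed covariances equal the true-score covariances, so only the own-variance terms attenuate.
True-score variance = [1.3²·3.8²·0.85 + 2.2²·2.9²·0.71] + 17.6496 = 49.6432 + 17.6496 = 67.2928.
Reliability = 67.2928 / 82.7576 = 0.813.

0.813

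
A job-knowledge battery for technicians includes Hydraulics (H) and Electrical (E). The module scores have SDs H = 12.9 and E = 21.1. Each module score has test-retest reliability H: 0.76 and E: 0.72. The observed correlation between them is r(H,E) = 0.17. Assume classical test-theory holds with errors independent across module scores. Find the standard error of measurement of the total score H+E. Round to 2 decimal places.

12.83

Var(total) = 611.62 + 92.5446 = 704.165.
True-score variance = 447.023 + 92.5446 = 539.567, so reliability = 0.7663.
Error variance = 704.165 − 539.567 = 164.597; SEM = √164.597 = 12.83.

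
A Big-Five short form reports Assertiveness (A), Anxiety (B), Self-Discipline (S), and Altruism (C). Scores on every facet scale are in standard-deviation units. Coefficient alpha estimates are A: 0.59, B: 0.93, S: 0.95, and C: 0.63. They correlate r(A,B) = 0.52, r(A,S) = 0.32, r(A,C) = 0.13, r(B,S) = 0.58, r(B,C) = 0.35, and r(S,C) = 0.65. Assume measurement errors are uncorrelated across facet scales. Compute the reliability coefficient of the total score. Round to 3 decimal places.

0.901

Var(A+B+S+C) = 4 + 2·[0.52 + 0.32 + 0.13 + 0.58 + 0.35 + 0.65] = 4 + 5.1 = 9.1.
With uncorrelated errors the cross-covariances are all true-score covariance, so they carry over unchanged; only the diagonal terms shrink to ρᵢσᵢ².
True-score variance = [0.59 + 0.93 + 0.95 + 0.63] + 5.1 = 3.1 + 5.1 = 8.2.
Reliability = 8.2 / 9.1 = 0.901.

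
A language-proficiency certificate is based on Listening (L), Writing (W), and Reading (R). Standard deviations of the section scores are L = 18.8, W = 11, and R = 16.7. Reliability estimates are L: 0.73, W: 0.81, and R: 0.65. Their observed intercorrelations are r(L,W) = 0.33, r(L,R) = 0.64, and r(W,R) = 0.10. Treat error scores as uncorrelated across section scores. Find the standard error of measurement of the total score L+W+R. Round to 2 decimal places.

Var(total) = 753.33 + 575.097 = 1328.43.
True-score variance = 537.3 + 575.097 = 1112.4, so reliability = 0.8374.
Error variance = 1328.43 − 1112.4 = 216.03; SEM = √216.03 = 14.70.

14.70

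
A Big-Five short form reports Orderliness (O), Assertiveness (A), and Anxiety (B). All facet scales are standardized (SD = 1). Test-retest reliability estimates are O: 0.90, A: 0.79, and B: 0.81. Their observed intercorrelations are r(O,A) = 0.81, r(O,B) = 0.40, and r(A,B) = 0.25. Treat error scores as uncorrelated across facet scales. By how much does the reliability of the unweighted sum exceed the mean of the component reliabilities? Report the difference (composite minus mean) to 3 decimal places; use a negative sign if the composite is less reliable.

0.082

Var(sum) = 3 + 2.92 = 5.92; true-score variance = 2.5 + 2.92 = 5.42; composite reliability = 0.9155.
Mean component reliability = 0.8333.
Difference = 0.9155 − 0.8333 = 0.082.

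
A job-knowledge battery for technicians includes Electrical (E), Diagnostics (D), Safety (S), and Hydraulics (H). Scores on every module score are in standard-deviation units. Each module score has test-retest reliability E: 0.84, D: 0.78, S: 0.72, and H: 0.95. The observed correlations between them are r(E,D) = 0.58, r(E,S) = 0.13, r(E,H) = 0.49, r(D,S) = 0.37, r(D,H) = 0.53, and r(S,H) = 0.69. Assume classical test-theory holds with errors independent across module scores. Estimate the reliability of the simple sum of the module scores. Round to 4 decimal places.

Var(E+D+S+H) = 4 + 2·[0.58 + 0.13 + 0.49 + 0.37 + 0.53 + 0.69] = 4 + 5.58 = 9.58.
With uncorrelated errors the cross-covariances are all true-score covariance, so they carry over unchanged; only the diagonal terms shrink to ρᵢσᵢ².
True-score variance = [0.84 + 0.78 + 0.72 + 0.95] + 5.58 = 3.29 + 5.58 = 8.87.
Reliability = 8.87 / 9.58 = 0.9259.

0.9259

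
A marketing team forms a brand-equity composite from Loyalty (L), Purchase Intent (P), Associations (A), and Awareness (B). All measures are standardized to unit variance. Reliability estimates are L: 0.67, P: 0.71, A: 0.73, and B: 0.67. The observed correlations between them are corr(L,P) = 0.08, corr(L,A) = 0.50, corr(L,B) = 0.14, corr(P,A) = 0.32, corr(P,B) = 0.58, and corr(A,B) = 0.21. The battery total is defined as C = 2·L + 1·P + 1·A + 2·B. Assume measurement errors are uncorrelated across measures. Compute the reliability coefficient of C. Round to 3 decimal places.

0.814

Var(C) = 2² + 1 + 1 + 2² + 2·[2·0.08 + 2·0.50 + 4·0.14 + 0.32 + 2·0.58 + 2·0.21] = 10 + 7.24 = 17.24.
Because errors are independent across components, Cov(Tᵢ,Tⱼ) = Cov(Xᵢ,Xⱼ); the off-diagonal part of the true-score variance is the same as above.
True-score variance = [2²·0.67 + 0.71 + 0.73 + 2²·0.67] + 7.24 = 6.8 + 7.24 = 14.04.
Reliability = 14.04 / 17.24 = 0.814.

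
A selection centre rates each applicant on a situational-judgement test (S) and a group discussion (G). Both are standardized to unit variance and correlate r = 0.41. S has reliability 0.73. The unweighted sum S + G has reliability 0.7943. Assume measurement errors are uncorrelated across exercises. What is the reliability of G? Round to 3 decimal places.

Var(S+G) = 2 + 2·0.41 = 2.820.
True-score variance = ρ_S + ρ_G + 2·0.41, so 0.7943 = (0.73 + ρ_G + 0.82) / 2.820.
ρ_G = 0.7943·2.820 − 0.73 − 0.82 = 0.690.

0.690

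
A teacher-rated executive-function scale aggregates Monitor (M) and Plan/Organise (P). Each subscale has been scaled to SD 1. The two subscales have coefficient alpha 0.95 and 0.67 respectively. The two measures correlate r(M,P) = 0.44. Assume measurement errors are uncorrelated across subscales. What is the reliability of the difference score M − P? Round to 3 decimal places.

0.661

Var(M−P) = 1 + 1 − 2·0.44 = 2 − 0.88 = 1.12.
With uncorrelated errors the cross-covariances are all true-score covariance, so they carry over unchanged; only the diagonal terms shrink to ρᵢσᵢ².
True-score variance = [0.95 + 0.67] − 0.88 = 1.62 − 0.88 = 0.74.
Reliability = 0.74 / 1.12 = 0.661.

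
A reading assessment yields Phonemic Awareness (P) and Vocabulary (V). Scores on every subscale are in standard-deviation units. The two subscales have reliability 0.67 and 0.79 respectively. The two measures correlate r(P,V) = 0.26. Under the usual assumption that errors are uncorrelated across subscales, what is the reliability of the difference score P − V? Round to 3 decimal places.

Var(P−V) = 1 + 1 − 2·0.26 = 2 − 0.52 = 1.48.
With uncorrelated errors the cross-covariances are all true-score covariance, so they carry over unchanged; only the diagonal terms shrink to ρᵢσᵢ².
True-score variance = [0.67 + 0.79] − 0.52 = 1.46 − 0.52 = 0.94.
Reliability = 0.94 / 1.48 = 0.635.

0.635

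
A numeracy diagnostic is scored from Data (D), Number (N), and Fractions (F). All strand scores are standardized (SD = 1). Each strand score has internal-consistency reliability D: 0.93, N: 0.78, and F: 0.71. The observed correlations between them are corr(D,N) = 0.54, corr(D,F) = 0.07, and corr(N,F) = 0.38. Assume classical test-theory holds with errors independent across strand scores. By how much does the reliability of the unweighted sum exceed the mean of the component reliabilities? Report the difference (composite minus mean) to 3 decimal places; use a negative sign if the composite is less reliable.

Var(sum) = 3 + 1.98 = 4.98; true-score variance = 2.42 + 1.98 = 4.4; composite reliability = 0.8835.
Mean component reliability = 0.8067.
Difference = 0.8835 − 0.8067 = 0.077.

0.077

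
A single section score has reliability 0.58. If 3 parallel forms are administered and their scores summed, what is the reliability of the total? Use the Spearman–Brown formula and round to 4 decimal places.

0.8056

ρ_k = kρ / (1 + (k−1)ρ) = 3·0.58 / (1 + 2·0.58) = 1.740 / 2.160 = 0.8056.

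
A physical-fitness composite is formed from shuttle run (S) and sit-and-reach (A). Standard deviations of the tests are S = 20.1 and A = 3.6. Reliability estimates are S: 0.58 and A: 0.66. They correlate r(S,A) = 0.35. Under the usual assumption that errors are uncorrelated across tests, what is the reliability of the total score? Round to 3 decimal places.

0.628

Var(S+A) = 20.1² + 3.6² + 2·[20.1·3.6·0.35] = 416.97 + 50.652 = 467.622.
Because errors are independent across components, Cov(Tᵢ,Tⱼ) = Cov(Xᵢ,Xⱼ); the off-diagonal part of the true-score variance is the same as above.
True-score variance = [20.1²·0.58 + 3.6²·0.66] + 50.652 = 242.879 + 50.652 = 293.531.
Reliability = 293.531 / 467.622 = 0.628.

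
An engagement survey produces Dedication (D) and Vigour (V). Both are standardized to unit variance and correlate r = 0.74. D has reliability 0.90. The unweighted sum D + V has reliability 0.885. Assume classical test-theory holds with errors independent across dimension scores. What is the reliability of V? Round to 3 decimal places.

Var(D+V) = 2 + 2·0.74 = 3.480.
True-score variance = ρ_D + ρ_V + 2·0.74, so 0.885 = (0.90 + ρ_V + 1.48) / 3.480.
ρ_V = 0.885·3.480 − 0.90 − 1.48 = 0.700.

0.700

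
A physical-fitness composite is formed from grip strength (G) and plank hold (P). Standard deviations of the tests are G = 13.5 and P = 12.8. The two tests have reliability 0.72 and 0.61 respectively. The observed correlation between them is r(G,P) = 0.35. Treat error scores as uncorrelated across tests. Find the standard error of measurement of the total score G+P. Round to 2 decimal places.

Var(total) = 346.09 + 120.96 = 467.05.
True-score variance = 231.162 + 120.96 = 352.122, so reliability = 0.7539.
Error variance = 467.05 − 352.122 = 114.928; SEM = √114.928 = 10.72.

10.72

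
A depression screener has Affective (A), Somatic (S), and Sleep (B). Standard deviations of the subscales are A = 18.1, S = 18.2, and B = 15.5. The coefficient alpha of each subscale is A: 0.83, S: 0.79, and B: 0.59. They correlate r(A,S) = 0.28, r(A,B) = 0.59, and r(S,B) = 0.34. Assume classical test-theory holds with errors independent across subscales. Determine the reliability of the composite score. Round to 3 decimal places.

0.861

Var(A+S+B) = 18.1² + 18.2² + 15.5² + 2·[18.1·18.2·0.28 + 18.1·15.5·0.59 + 18.2·15.5·0.34] = 899.1 + 707.352 = 1606.45.
Under uncorrelated errors the observed covariances equal the true-score covariances, so only the own-variance terms attenuate.
True-score variance = [18.1²·0.83 + 18.2²·0.79 + 15.5²·0.59] + 707.352 = 675.343 + 707.352 = 1382.7.
Reliability = 1382.7 / 1606.45 = 0.861.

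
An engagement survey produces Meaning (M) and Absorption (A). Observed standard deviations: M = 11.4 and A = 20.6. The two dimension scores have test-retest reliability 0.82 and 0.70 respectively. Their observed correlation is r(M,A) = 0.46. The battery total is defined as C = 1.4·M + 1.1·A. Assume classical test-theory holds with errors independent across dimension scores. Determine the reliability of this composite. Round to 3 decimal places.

0.818

Var(C) = 1.4²·11.4² + 1.1²·20.6² + 2·[1.54·11.4·20.6·0.46] = 768.197 + 332.721 = 1100.92.
Under uncorrelated errors the observed covariances equal the true-score covariances, so only the own-variance terms attenuate.
True-score variance = [1.4²·11.4²·0.82 + 1.1²·20.6²·0.70] + 332.721 = 568.305 + 332.721 = 901.026.
Reliability = 901.026 / 1100.92 = 0.818.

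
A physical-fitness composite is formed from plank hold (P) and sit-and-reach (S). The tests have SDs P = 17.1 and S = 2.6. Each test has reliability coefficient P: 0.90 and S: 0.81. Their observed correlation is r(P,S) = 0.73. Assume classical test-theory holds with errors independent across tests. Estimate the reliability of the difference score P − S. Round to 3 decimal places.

Var(P−S) = 17.1² + 2.6² − 2·17.1·2.6·0.73 = 299.17 − 64.9116 = 234.258.
Under uncorrelated errors the observed covariances equal the true-score covariances, so only the own-variance terms attenuate.
True-score variance = [17.1²·0.90 + 2.6²·0.81] − 64.9116 = 268.645 − 64.9116 = 203.733.
Reliability = 203.733 / 234.258 = 0.870.

0.870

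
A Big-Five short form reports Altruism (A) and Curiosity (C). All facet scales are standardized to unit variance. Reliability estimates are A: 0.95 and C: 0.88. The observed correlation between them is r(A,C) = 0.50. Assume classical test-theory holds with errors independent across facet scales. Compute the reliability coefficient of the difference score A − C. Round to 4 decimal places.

Var(A−C) = 1 + 1 − 2·0.50 = 2 − 1 = 1.
Under uncorrelated errors the observed covariances equal the true-score covariances, so only the own-variance terms attenuate.
True-score variance = [0.95 + 0.88] − 1 = 1.83 − 1 = 0.83.
Reliability = 0.83 / 1 = 0.8300.

0.8300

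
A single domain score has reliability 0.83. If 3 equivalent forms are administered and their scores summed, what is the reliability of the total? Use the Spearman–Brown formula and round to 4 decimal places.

ρ_k = kρ / (1 + (k−1)ρ) = 3·0.83 / (1 + 2·0.83) = 2.490 / 2.660 = 0.9361.

0.9361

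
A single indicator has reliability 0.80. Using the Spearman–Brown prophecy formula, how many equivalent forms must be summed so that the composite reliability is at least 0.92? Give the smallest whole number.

k ≥ ρ*(1−ρ₁)/(ρ₁(1−ρ*)) = 0.92·0.20 / (0.80·0.08) = 2.875.
Smallest integer k = 3.

3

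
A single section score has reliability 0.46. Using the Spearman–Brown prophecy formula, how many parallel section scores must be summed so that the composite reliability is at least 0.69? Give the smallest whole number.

3

k ≥ ρ*(1−ρ₁)/(ρ₁(1−ρ*)) = 0.69·0.54 / (0.46·0.31) = 2.613.
Smallest integer k = 3.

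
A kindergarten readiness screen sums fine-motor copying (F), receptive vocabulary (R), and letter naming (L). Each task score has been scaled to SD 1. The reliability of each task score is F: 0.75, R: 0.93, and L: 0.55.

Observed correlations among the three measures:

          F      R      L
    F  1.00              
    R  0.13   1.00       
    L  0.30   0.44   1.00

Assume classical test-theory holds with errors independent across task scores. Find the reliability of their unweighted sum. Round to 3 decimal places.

Var(F+R+L) = 3 + 2·[0.13 + 0.30 + 0.44] = 3 + 1.74 = 4.74.
Because errors are independent across components, Cov(Tᵢ,Tⱼ) = Cov(Xᵢ,Xⱼ); the off-diagonal part of the true-score variance is the same as above.
True-score variance = [0.75 + 0.93 + 0.55] + 1.74 = 2.23 + 1.74 = 3.97.
Reliability = 3.97 / 4.74 = 0.838.

0.838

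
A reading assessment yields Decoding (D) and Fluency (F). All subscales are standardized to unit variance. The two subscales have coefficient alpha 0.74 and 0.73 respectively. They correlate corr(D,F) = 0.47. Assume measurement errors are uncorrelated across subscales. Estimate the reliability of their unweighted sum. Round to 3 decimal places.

Var(D+F) = 2 + 2·[0.47] = 2 + 0.94 = 2.94.
With uncorrelated errors the cross-covariances are all true-score covariance, so they carry over unchanged; only the diagonal terms shrink to ρᵢσᵢ².
True-score variance = [0.74 + 0.73] + 0.94 = 1.47 + 0.94 = 2.41.
Reliability = 2.41 / 2.94 = 0.820.

0.820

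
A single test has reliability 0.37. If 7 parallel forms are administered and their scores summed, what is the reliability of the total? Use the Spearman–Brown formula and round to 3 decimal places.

ρ_k = kρ / (1 + (k−1)ρ) = 7·0.37 / (1 + 6·0.37) = 2.590 / 3.220 = 0.804.

0.804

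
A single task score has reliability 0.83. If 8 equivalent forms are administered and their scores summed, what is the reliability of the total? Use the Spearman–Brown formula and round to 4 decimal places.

0.9750

ρ_k = kρ / (1 + (k−1)ρ) = 8·0.83 / (1 + 7·0.83) = 6.640 / 6.810 = 0.9750.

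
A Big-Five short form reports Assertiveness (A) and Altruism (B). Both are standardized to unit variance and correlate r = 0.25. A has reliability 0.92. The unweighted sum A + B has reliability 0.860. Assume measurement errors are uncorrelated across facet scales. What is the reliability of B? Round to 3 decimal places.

0.730

Var(A+B) = 2 + 2·0.25 = 2.500.
True-score variance = ρ_A + ρ_B + 2·0.25, so 0.860 = (0.92 + ρ_B + 0.50) / 2.500.
ρ_B = 0.860·2.500 − 0.92 − 0.50 = 0.730.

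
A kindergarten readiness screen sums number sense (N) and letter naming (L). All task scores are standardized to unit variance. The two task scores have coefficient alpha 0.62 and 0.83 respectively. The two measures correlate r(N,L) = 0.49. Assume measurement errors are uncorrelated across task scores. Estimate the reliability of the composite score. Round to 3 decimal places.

0.815

Var(N+L) = 2 + 2·[0.49] = 2 + 0.98 = 2.98.
With uncorrelated errors the cross-covariances are all true-score covariance, so they carry over unchanged; only the diagonal terms shrink to ρᵢσᵢ².
True-score variance = [0.62 + 0.83] + 0.98 = 1.45 + 0.98 = 2.43.
Reliability = 2.43 / 2.98 = 0.815.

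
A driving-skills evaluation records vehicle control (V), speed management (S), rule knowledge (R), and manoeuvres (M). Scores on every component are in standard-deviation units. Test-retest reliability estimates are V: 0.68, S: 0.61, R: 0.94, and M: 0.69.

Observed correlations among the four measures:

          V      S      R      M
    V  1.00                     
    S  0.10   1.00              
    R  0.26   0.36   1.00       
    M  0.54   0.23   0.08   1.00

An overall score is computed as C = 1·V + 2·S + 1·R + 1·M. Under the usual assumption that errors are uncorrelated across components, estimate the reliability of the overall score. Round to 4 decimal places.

Var(C) = 1 + 2² + 1 + 1 + 2·[2·0.10 + 0.26 + 0.54 + 2·0.36 + 2·0.23 + 0.08] = 7 + 4.52 = 11.52.
Because errors are independent across components, Cov(Tᵢ,Tⱼ) = Cov(Xᵢ,Xⱼ); the off-diagonal part of the true-score variance is the same as above.
True-score variance = [0.68 + 2²·0.61 + 0.94 + 0.69] + 4.52 = 4.75 + 4.52 = 9.27.
Reliability = 9.27 / 11.52 = 0.8047.

0.8047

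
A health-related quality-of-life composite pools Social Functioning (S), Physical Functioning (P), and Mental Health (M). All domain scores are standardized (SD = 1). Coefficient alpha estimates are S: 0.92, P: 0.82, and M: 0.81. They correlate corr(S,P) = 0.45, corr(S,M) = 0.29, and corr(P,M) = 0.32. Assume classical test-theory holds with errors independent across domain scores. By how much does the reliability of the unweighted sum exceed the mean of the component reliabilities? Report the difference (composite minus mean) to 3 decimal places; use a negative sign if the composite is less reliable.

0.062

Var(sum) = 3 + 2.12 = 5.12; true-score variance = 2.55 + 2.12 = 4.67; composite reliability = 0.9121.
Mean component reliability = 0.8500.
Difference = 0.9121 − 0.8500 = 0.062.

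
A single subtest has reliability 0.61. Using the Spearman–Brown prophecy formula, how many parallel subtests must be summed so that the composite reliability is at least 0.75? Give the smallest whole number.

k ≥ ρ*(1−ρ₁)/(ρ₁(1−ρ*)) = 0.75·0.39 / (0.61·0.25) = 1.918.
Smallest integer k = 2.

2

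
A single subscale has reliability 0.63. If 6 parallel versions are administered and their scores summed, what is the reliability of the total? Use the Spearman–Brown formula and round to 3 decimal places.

0.911

ρ_k = kρ / (1 + (k−1)ρ) = 6·0.63 / (1 + 5·0.63) = 3.780 / 4.150 = 0.911.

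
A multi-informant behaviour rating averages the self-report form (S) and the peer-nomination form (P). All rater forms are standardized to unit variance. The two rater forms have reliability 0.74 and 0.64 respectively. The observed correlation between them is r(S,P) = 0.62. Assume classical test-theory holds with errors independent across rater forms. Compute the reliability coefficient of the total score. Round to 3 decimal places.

Var(S+P) = 2 + 2·[0.62] = 2 + 1.24 = 3.24.
Because errors are independent across components, Cov(Tᵢ,Tⱼ) = Cov(Xᵢ,Xⱼ); the off-diagonal part of the true-score variance is the same as above.
True-score variance = [0.74 + 0.64] + 1.24 = 1.38 + 1.24 = 2.62.
Reliability = 2.62 / 3.24 = 0.809.

0.809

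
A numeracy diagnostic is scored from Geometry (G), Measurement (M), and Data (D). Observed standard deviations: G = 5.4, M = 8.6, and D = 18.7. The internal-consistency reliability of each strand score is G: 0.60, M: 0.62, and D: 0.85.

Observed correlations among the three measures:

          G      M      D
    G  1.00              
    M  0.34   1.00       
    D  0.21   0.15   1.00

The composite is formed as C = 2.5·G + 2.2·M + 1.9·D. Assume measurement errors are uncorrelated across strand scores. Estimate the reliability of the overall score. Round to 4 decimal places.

Var(C) = 2.5²·5.4² + 2.2²·8.6² + 1.9²·18.7² + 2·[5.5·5.4·8.6·0.34 + 4.75·5.4·18.7·0.21 + 4.18·8.6·18.7·0.15] = 1802.6 + 576.809 = 2379.41.
With uncorrelated errors the cross-covariances are all true-score covariance, so they carry over unchanged; only the diagonal terms shrink to ρᵢσᵢ².
True-score variance = [2.5²·5.4²·0.60 + 2.2²·8.6²·0.62 + 1.9²·18.7²·0.85] + 576.809 = 1404.31 + 576.809 = 1981.12.
Reliability = 1981.12 / 2379.41 = 0.8326.

0.8326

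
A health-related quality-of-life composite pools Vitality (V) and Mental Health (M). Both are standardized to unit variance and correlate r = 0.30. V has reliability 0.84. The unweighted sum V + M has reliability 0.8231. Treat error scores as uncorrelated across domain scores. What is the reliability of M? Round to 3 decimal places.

Var(V+M) = 2 + 2·0.30 = 2.600.
True-score variance = ρ_V + ρ_M + 2·0.30, so 0.8231 = (0.84 + ρ_M + 0.60) / 2.600.
ρ_M = 0.8231·2.600 − 0.84 − 0.60 = 0.700.

0.700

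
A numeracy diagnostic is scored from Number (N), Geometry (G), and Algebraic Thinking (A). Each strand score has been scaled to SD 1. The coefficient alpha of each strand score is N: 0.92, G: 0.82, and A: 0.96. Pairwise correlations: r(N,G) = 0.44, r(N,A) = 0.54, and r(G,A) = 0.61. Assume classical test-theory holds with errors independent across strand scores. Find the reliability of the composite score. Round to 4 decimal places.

0.9515

Var(N+G+A) = 3 + 2·[0.44 + 0.54 + 0.61] = 3 + 3.18 = 6.18.
Under uncorrelated errors the observed covariances equal the true-score covariances, so only the own-variance terms attenuate.
True-score variance = [0.92 + 0.82 + 0.96] + 3.18 = 2.7 + 3.18 = 5.88.
Reliability = 5.88 / 6.18 = 0.9515.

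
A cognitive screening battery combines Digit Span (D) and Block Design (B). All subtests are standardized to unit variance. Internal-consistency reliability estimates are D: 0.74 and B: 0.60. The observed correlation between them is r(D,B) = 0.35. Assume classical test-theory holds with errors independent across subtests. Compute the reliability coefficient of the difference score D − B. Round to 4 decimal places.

0.4923

Var(D−B) = 1 + 1 − 2·0.35 = 2 − 0.7 = 1.3.
With uncorrelated errors the cross-covariances are all true-score covariance, so they carry over unchanged; only the diagonal terms shrink to ρᵢσᵢ².
True-score variance = [0.74 + 0.60] − 0.7 = 1.34 − 0.7 = 0.64.
Reliability = 0.64 / 1.3 = 0.4923.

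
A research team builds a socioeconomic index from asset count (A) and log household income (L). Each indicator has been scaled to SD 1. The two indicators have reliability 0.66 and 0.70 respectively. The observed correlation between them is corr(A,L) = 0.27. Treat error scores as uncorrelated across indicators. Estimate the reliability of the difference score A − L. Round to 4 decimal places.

Var(A−L) = 1 + 1 − 2·0.27 = 2 − 0.54 = 1.46.
Under uncorrelated errors the observed covariances equal the true-score covariances, so only the own-variance terms attenuate.
True-score variance = [0.66 + 0.70] − 0.54 = 1.36 − 0.54 = 0.82.
Reliability = 0.82 / 1.46 = 0.5616.

0.5616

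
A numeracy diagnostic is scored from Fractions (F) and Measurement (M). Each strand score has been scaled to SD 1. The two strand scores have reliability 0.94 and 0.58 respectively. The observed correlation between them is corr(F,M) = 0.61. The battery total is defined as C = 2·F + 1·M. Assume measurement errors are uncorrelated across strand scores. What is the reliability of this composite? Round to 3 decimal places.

0.911

Var(C) = 2² + 1 + 2·[2·0.61] = 5 + 2.44 = 7.44.
Under uncorrelated errors the observed covariances equal the true-score covariances, so only the own-variance terms attenuate.
True-score variance = [2²·0.94 + 0.58] + 2.44 = 4.34 + 2.44 = 6.78.
Reliability = 6.78 / 7.44 = 0.911.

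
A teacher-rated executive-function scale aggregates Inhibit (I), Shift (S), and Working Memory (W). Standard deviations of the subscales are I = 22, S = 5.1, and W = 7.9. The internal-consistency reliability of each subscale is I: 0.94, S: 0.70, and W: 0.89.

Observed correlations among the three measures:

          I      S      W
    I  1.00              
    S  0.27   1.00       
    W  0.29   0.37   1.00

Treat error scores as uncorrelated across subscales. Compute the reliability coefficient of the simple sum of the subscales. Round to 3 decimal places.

0.943

Var(I+S+W) = 22² + 5.1² + 7.9² + 2·[22·5.1·0.27 + 22·7.9·0.29 + 5.1·7.9·0.37] = 572.42 + 191.207 = 763.627.
Because errors are independent across components, Cov(Tᵢ,Tⱼ) = Cov(Xᵢ,Xⱼ); the off-diagonal part of the true-score variance is the same as above.
True-score variance = [22²·0.94 + 5.1²·0.70 + 7.9²·0.89] + 191.207 = 528.712 + 191.207 = 719.918.
Reliability = 719.918 / 763.627 = 0.943.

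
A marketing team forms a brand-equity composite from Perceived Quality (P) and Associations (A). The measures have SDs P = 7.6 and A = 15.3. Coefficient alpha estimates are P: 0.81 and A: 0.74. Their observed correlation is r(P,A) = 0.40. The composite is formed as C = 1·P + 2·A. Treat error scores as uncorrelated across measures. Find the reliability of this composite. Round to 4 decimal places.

Var(C) = 7.6² + 2²·15.3² + 2·[2·7.6·15.3·0.40] = 994.12 + 186.048 = 1180.17.
With uncorrelated errors the cross-covariances are all true-score covariance, so they carry over unchanged; only the diagonal terms shrink to ρᵢσᵢ².
True-score variance = [7.6²·0.81 + 2²·15.3²·0.74] + 186.048 = 739.692 + 186.048 = 925.74.
Reliability = 925.74 / 1180.17 = 0.7844.

0.7844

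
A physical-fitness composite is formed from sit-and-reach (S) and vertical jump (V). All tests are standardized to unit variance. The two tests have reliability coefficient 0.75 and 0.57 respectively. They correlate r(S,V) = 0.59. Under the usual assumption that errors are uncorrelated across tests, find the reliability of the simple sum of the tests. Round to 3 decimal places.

0.786

Var(S+V) = 2 + 2·[0.59] = 2 + 1.18 = 3.18.
Under uncorrelated errors the observed covariances equal the true-score covariances, so only the own-variance terms attenuate.
True-score variance = [0.75 + 0.57] + 1.18 = 1.32 + 1.18 = 2.5.
Reliability = 2.5 / 3.18 = 0.786.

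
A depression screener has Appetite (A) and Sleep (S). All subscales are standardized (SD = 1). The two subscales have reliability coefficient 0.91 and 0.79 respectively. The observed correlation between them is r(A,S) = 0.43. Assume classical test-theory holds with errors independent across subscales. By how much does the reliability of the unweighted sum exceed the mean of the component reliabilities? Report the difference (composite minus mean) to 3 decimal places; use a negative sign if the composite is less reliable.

Var(sum) = 2 + 0.86 = 2.86; true-score variance = 1.7 + 0.86 = 2.56; composite reliability = 0.8951.
Mean component reliability = 0.8500.
Difference = 0.8951 − 0.8500 = 0.045.

0.045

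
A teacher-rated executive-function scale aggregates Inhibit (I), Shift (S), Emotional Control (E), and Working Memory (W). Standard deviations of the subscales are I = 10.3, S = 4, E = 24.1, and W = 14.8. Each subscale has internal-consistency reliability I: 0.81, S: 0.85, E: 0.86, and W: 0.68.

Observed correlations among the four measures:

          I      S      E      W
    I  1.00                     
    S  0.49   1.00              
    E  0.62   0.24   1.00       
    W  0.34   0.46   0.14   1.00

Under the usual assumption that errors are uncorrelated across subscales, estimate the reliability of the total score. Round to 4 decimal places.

Var(I+S+E+W) = 10.3² + 4² + 24.1² + 14.8² + 2·[10.3·4·0.49 + 10.3·24.1·0.62 + 10.3·14.8·0.34 + 4·24.1·0.24 + 4·14.8·0.46 + 24.1·14.8·0.14] = 921.94 + 652.447 = 1574.39.
Under uncorrelated errors the observed covariances equal the true-score covariances, so only the own-variance terms attenuate.
True-score variance = [10.3²·0.81 + 4²·0.85 + 24.1²·0.86 + 14.8²·0.68] + 652.447 = 747.977 + 652.447 = 1400.42.
Reliability = 1400.42 / 1574.39 = 0.8895.

0.8895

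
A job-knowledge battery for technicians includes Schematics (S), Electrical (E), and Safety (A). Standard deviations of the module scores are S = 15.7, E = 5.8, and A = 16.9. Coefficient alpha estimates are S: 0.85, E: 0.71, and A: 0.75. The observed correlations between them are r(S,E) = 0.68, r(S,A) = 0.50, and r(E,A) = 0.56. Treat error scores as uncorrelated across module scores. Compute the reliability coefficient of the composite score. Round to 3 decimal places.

Var(S+E+A) = 15.7² + 5.8² + 16.9² + 2·[15.7·5.8·0.68 + 15.7·16.9·0.50 + 5.8·16.9·0.56] = 565.74 + 498.954 = 1064.69.
Because errors are independent across components, Cov(Tᵢ,Tⱼ) = Cov(Xᵢ,Xⱼ); the off-diagonal part of the true-score variance is the same as above.
True-score variance = [15.7²·0.85 + 5.8²·0.71 + 16.9²·0.75] + 498.954 = 447.608 + 498.954 = 946.562.
Reliability = 946.562 / 1064.69 = 0.889.

0.889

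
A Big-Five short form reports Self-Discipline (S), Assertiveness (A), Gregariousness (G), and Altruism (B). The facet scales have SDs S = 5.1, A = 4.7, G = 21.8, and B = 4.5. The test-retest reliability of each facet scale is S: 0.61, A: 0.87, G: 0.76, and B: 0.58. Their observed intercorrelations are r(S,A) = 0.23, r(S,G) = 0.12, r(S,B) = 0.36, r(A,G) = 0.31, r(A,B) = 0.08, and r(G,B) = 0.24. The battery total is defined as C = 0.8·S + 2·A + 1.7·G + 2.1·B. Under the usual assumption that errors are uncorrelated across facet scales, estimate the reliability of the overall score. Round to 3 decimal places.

0.812

Var(C) = 0.8²·5.1² + 2²·4.7² + 1.7²·21.8² + 2.1²·4.5² + 2·[1.6·5.1·4.7·0.23 + 1.36·5.1·21.8·0.12 + 1.68·5.1·4.5·0.36 + 3.4·4.7·21.8·0.31 + 4.2·4.7·4.5·0.08 + 3.57·21.8·4.5·0.24] = 1567.75 + 479.994 = 2047.75.
Because errors are independent across components, Cov(Tᵢ,Tⱼ) = Cov(Xᵢ,Xⱼ); the off-diagonal part of the true-score variance is the same as above.
True-score variance = [0.8²·5.1²·0.61 + 2²·4.7²·0.87 + 1.7²·21.8²·0.76 + 2.1²·4.5²·0.58] + 479.994 = 1182.64 + 479.994 = 1662.63.
Reliability = 1662.63 / 2047.75 = 0.812.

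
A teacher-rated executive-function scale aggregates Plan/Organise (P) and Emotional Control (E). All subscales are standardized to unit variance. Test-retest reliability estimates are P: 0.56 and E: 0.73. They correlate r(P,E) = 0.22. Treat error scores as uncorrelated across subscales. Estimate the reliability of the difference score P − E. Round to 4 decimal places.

0.5449

Var(P−E) = 1 + 1 − 2·0.22 = 2 − 0.44 = 1.56.
Because errors are independent across components, Cov(Tᵢ,Tⱼ) = Cov(Xᵢ,Xⱼ); the off-diagonal part of the true-score variance is the same as above.
True-score variance = [0.56 + 0.73] − 0.44 = 1.29 − 0.44 = 0.85.
Reliability = 0.85 / 1.56 = 0.5449.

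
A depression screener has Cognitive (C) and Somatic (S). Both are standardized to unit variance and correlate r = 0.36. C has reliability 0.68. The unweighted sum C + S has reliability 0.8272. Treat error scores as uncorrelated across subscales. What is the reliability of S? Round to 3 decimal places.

0.850

Var(C+S) = 2 + 2·0.36 = 2.720.
True-score variance = ρ_C + ρ_S + 2·0.36, so 0.8272 = (0.68 + ρ_S + 0.72) / 2.720.
ρ_S = 0.8272·2.720 − 0.68 − 0.72 = 0.850.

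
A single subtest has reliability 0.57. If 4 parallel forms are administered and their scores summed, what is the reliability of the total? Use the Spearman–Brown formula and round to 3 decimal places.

0.841

ρ_k = kρ / (1 + (k−1)ρ) = 4·0.57 / (1 + 3·0.57) = 2.280 / 2.710 = 0.841.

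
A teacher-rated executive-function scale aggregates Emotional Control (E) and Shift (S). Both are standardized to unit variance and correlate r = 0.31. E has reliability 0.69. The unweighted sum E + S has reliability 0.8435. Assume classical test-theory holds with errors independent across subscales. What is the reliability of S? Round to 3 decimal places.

0.900

Var(E+S) = 2 + 2·0.31 = 2.620.
True-score variance = ρ_E + ρ_S + 2·0.31, so 0.8435 = (0.69 + ρ_S + 0.62) / 2.620.
ρ_S = 0.8435·2.620 − 0.69 − 0.62 = 0.900.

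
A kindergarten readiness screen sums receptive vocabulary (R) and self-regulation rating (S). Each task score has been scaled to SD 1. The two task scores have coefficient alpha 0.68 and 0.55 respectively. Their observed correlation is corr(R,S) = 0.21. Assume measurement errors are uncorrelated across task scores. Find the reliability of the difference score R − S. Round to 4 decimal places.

0.5127

Var(R−S) = 1 + 1 − 2·0.21 = 2 − 0.42 = 1.58.
With uncorrelated errors the cross-covariances are all true-score covariance, so they carry over unchanged; only the diagonal terms shrink to ρᵢσᵢ².
True-score variance = [0.68 + 0.55] − 0.42 = 1.23 − 0.42 = 0.81.
Reliability = 0.81 / 1.58 = 0.5127.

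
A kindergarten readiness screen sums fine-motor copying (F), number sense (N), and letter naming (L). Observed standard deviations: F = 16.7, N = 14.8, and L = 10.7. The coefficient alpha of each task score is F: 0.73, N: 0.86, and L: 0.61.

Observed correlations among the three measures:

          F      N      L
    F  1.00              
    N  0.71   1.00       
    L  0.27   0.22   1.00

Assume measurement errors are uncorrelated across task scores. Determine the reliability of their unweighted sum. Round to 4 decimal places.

0.8667

Var(F+N+L) = 16.7² + 14.8² + 10.7² + 2·[16.7·14.8·0.71 + 16.7·10.7·0.27 + 14.8·10.7·0.22] = 612.42 + 517.138 = 1129.56.
With uncorrelated errors the cross-covariances are all true-score covariance, so they carry over unchanged; only the diagonal terms shrink to ρᵢσᵢ².
True-score variance = [16.7²·0.73 + 14.8²·0.86 + 10.7²·0.61] + 517.138 = 461.803 + 517.138 = 978.941.
Reliability = 978.941 / 1129.56 = 0.8667.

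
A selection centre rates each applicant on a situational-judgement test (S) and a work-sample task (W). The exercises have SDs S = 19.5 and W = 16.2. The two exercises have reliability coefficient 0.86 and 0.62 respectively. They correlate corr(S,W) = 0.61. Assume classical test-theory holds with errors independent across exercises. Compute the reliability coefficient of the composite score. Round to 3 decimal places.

0.851

Var(S+W) = 19.5² + 16.2² + 2·[19.5·16.2·0.61] = 642.69 + 385.398 = 1028.09.
Because errors are independent across components, Cov(Tᵢ,Tⱼ) = Cov(Xᵢ,Xⱼ); the off-diagonal part of the true-score variance is the same as above.
True-score variance = [19.5²·0.86 + 16.2²·0.62] + 385.398 = 489.728 + 385.398 = 875.126.
Reliability = 875.126 / 1028.09 = 0.851.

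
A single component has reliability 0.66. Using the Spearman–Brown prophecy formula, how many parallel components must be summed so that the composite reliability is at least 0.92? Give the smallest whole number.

6

k ≥ ρ*(1−ρ₁)/(ρ₁(1−ρ*)) = 0.92·0.34 / (0.66·0.08) = 5.924.
Smallest integer k = 6.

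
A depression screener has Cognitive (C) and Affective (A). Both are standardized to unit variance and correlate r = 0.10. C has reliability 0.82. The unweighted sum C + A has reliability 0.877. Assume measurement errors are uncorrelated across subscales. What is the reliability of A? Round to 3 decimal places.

Var(C+A) = 2 + 2·0.10 = 2.200.
True-score variance = ρ_C + ρ_A + 2·0.10, so 0.877 = (0.82 + ρ_A + 0.20) / 2.200.
ρ_A = 0.877·2.200 − 0.82 − 0.20 = 0.909.

0.909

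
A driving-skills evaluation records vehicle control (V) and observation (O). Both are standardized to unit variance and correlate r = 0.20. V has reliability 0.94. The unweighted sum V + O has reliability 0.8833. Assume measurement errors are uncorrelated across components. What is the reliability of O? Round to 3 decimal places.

0.780

Var(V+O) = 2 + 2·0.20 = 2.400.
True-score variance = ρ_V + ρ_O + 2·0.20, so 0.8833 = (0.94 + ρ_O + 0.40) / 2.400.
ρ_O = 0.8833·2.400 − 0.94 − 0.40 = 0.780.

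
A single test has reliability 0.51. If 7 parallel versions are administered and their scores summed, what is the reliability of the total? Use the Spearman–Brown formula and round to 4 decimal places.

ρ_k = kρ / (1 + (k−1)ρ) = 7·0.51 / (1 + 6·0.51) = 3.570 / 4.060 = 0.8793.

0.8793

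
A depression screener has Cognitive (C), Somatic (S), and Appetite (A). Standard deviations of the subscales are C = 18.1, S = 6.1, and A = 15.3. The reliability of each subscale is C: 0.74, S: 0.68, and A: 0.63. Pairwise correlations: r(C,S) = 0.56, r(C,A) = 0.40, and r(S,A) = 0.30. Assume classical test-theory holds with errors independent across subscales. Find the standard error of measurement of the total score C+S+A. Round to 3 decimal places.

13.554

Var(total) = 598.91 + 401.201 = 1000.11.
True-score variance = 415.211 + 401.201 = 816.412, so reliability = 0.8163.
Error variance = 1000.11 − 816.412 = 183.699; SEM = √183.699 = 13.554.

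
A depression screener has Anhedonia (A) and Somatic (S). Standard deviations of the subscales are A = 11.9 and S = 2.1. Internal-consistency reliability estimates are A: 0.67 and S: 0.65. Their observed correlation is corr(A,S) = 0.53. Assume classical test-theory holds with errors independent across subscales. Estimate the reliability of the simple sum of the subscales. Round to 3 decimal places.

0.720

Var(A+S) = 11.9² + 2.1² + 2·[11.9·2.1·0.53] = 146.02 + 26.4894 = 172.509.
Because errors are independent across components, Cov(Tᵢ,Tⱼ) = Cov(Xᵢ,Xⱼ); the off-diagonal part of the true-score variance is the same as above.
True-score variance = [11.9²·0.67 + 2.1²·0.65] + 26.4894 = 97.7452 + 26.4894 = 124.235.
Reliability = 124.235 / 172.509 = 0.720.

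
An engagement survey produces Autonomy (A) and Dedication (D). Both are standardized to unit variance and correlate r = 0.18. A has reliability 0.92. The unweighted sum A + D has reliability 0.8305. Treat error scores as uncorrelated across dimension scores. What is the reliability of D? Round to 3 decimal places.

Var(A+D) = 2 + 2·0.18 = 2.360.
True-score variance = ρ_A + ρ_D + 2·0.18, so 0.8305 = (0.92 + ρ_D + 0.36) / 2.360.
ρ_D = 0.8305·2.360 − 0.92 − 0.36 = 0.680.

0.680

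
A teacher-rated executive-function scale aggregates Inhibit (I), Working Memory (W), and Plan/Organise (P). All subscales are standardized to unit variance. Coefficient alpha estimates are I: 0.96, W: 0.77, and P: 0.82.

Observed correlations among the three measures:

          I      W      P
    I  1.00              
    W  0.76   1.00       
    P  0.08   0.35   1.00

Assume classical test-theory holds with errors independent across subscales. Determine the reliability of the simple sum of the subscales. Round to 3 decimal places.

0.916

Var(I+W+P) = 3 + 2·[0.76 + 0.08 + 0.35] = 3 + 2.38 = 5.38.
Because errors are independent across components, Cov(Tᵢ,Tⱼ) = Cov(Xᵢ,Xⱼ); the off-diagonal part of the true-score variance is the same as above.
True-score variance = [0.96 + 0.77 + 0.82] + 2.38 = 2.55 + 2.38 = 4.93.
Reliability = 4.93 / 5.38 = 0.916.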